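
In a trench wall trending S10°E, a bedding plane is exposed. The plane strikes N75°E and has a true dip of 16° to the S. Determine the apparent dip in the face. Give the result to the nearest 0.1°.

Angle between strike (N75°E) and section (S10°E): β = 85°.
tan α = tan 16° × sin 85° = 0.2867 × 0.9962 = 0.2857
apparent dip = arctan 0.2857 = 15.94°

15.9°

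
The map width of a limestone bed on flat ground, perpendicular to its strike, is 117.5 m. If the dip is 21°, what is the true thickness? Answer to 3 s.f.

42.1 m

True thickness t = w · sin(dip) = 117.5 × sin 21°
t = 117.5 × 0.3584 = 42.108 m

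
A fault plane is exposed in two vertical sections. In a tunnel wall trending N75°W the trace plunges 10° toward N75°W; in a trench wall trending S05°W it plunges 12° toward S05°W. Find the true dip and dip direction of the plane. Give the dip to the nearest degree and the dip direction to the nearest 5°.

Represent each trace as a vector plunging at its apparent dip toward its trend (east-north-up frame): v₁ = (-0.951, 0.255, -0.174), v₂ = (-0.085, -0.974, -0.208).
n = v₁ × v₂ = (-0.222, -0.183, 0.949) (taken with n_z > 0).
True dip = arccos(n_z / |n|) = arccos(0.9569) = 16.9°.
Dip direction = atan2(-0.222, -0.183) = 231° (azimuth of n's horizontal projection).

true dip 17°, dip direction 230°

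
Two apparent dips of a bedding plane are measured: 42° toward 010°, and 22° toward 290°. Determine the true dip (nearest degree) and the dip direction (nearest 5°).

true dip 43°, dip direction 355°

Each apparent-dip line lies in the plane. As unit vectors (x east, y north, z up), v₁ plunges 42°→010° and v₂ plunges 22°→290°.
The plane normal is n = v₁ × v₂ ∝ (-0.062, 0.631, 0.679).
True dip = arccos(n_z / |n|) = arccos(0.7305) = 43.1°.
Dip direction = azimuth of (n_x, n_y) = atan2(-0.062, 0.631) = 354°.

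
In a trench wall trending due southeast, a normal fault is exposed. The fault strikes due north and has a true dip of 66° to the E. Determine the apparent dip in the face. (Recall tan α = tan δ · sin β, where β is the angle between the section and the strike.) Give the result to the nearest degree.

58°

The strike is due north and the section trends due southeast; the acute angle between them is β = 45°.
tan(apparent dip) = tan 66° · sin 45° = 1.5882
α = arctan(1.5882) = 57.80°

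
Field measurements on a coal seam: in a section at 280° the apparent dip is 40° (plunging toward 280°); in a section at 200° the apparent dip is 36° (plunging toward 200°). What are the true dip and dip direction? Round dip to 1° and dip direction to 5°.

true dip 46°, dip direction 245°

Each apparent-dip line lies in the plane. As unit vectors (x east, y north, z up), v₁ plunges 40°→280° and v₂ plunges 36°→200°.
Cross product v₁ × v₂ gives the pole to the plane: n ∝ (-0.567, -0.266, 0.610).
True dip = arccos(n_z / |n|) = arccos(0.6981) = 45.7°.
The horizontal component of n points toward azimuth atan2(n_x, n_y) = 245°, the dip direction.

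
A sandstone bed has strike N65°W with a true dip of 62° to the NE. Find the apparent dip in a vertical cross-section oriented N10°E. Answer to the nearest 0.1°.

61.2°

Angle between strike (N65°W) and section (N10°E): β = 75°.
tan α = tan 62° × sin 75° = 1.8807 × 0.9659 = 1.8166
α = arctan(1.8166) = 61.17°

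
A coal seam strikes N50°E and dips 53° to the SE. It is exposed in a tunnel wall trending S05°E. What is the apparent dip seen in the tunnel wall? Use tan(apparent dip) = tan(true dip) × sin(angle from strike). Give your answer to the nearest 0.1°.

Angle between strike (N50°E) and section (S05°E): β = 55°.
tan α = tan 53° × sin 55° = 1.3270 × 0.8192 = 1.0871
α = arctan(1.0871) = 47.39°

47.4°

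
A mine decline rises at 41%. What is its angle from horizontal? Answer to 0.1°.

tan θ = 41/100 = 0.4100
θ = arctan(0.4100) = 22.29°

22.3°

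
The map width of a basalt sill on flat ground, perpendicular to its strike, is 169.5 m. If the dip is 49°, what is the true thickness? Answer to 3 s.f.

128 m

True thickness t = w · sin(dip) = 169.5 × sin 49°
t = 169.5 × 0.7547 = 127.923 m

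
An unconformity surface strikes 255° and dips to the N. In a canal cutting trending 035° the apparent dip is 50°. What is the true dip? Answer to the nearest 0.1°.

61.7°

The section is 40° from the strike.
tan(true dip) = tan 50° / sin 40° = 1.8540
true dip = arctan 1.8540 = 61.66°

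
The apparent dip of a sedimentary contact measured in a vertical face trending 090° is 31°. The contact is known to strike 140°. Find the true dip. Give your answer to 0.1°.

38.1°

β = acute angle between strike 140° and section 090° = 50°.
tan(true dip) = tan 31° / sin 50° = 0.7844
δ = arctan(0.7844) = 38.11°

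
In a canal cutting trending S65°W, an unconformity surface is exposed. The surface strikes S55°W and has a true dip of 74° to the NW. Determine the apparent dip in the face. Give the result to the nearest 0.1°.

Angle between strike (S55°W) and section (S65°W): β = 10°.
tan(apparent dip) = tan 74° · sin 10° = 0.6056
apparent dip = arctan 0.6056 = 31.20°

31.2°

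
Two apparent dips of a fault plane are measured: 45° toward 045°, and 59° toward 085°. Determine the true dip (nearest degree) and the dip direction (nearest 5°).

The two traces are lines in the plane: v₁ = (sin 45°·cos 45°, cos 45°·cos 45°, −sin 45°), v₂ = (sin 85°·cos 59°, cos 85°·cos 59°, −sin 59°).
The plane normal is n = v₁ × v₂ ∝ (0.397, -0.066, 0.234).
Dip δ = arctan(|n_h|/n_z) = arctan(0.402/0.234) = 59.8°.
Dip direction = atan2(0.397, -0.066) = 99° (azimuth of n's horizontal projection).

true dip 60°, dip direction 100°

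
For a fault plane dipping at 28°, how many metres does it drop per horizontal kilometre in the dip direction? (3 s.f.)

drop per km = 1000 × tan 28° = 1000 × 0.5317

532 m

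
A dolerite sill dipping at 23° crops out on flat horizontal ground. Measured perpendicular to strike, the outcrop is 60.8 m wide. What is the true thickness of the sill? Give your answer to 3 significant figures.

23.8 m

True thickness t = w · sin(dip) = 60.8 × sin 23°
t = 60.8 × 0.3907 = 23.756 m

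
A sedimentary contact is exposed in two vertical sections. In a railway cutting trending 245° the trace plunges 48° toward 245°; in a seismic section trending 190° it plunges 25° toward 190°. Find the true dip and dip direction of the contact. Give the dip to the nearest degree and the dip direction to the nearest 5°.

Each apparent-dip line lies in the plane. As unit vectors (x east, y north, z up), v₁ plunges 48°→245° and v₂ plunges 25°→190°.
n = v₁ × v₂ = (-0.544, -0.139, 0.497) (taken with n_z > 0).
Dip δ = arctan(|n_h|/n_z) = arctan(0.561/0.497) = 48.5°.
The horizontal component of n points toward azimuth atan2(n_x, n_y) = 256°, the dip direction.

true dip 48°, dip direction 255°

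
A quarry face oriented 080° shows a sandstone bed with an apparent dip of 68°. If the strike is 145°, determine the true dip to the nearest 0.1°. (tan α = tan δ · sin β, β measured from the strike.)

β = acute angle between strike 145° and section 080° = 65°.
tan δ = tan α / sin β = tan 68° / sin 65° = 2.4751 / 0.9063 = 2.7310
true dip = arctan 2.7310 = 69.89°

69.9°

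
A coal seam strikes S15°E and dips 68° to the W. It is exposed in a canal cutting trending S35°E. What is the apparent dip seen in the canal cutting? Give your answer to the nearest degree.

The strike is S15°E and the section trends S35°E; the acute angle between them is β = 20°.
tan α = tan 68° × sin 20° = 2.4751 × 0.3420 = 0.8465
apparent dip = arctan 0.8465 = 40.25°

40°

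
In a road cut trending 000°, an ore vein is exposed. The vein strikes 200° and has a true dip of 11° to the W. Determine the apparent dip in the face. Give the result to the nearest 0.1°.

3.8°

The strike is 200° and the section trends 000°; the acute angle between them is β = 20°.
tan(apparent dip) = tan 11° · sin 20° = 0.0665
α = arctan(0.0665) = 3.80°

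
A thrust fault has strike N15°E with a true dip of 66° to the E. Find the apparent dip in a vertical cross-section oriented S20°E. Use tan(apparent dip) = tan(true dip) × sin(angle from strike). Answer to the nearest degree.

The section lies 35° from the strike.
tan α = tan 66° × sin 35° = 2.2460 × 0.5736 = 1.2883
α = arctan(1.2883) = 52.18°

52°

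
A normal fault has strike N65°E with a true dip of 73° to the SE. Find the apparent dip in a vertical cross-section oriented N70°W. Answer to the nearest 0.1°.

Angle between strike (N65°E) and section (N70°W): β = 45°.
tan(apparent dip) = tan 73° · sin 45° = 2.3128
α = arctan(2.3128) = 66.62°

66.6°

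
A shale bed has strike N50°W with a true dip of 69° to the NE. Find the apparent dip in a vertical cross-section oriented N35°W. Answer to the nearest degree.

Angle between strike (N50°W) and section (N35°W): β = 15°.
tan α = tan 69° × sin 15° = 2.6051 × 0.2588 = 0.6742
apparent dip = arctan 0.6742 = 33.99°

34°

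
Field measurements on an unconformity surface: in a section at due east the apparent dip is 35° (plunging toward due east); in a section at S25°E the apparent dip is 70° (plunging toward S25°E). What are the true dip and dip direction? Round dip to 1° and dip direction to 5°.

true dip 70°, dip direction 165°

Represent each trace as a vector plunging at its apparent dip toward its trend (east-north-up frame): v₁ = (0.819, 0.000, -0.574), v₂ = (0.145, -0.310, -0.940).
n = v₁ × v₂ = (0.178, -0.687, 0.254) (taken with n_z > 0).
True dip = arccos(n_z / |n|) = arccos(0.3370) = 70.3°.
Dip direction = azimuth of (n_x, n_y) = atan2(0.178, -0.687) = 165°.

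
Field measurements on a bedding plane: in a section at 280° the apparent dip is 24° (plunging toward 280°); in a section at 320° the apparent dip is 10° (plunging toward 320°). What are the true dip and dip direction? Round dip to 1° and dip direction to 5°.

true dip 27°, dip direction 250°

The two traces are lines in the plane: v₁ = (sin 280°·cos 24°, cos 280°·cos 24°, −sin 24°), v₂ = (sin 320°·cos 10°, cos 320°·cos 10°, −sin 10°).
Cross product v₁ × v₂ gives the pole to the plane: n ∝ (-0.279, -0.101, 0.578).
tan δ = √(n_x²+n_y²)/n_z = 0.297/0.578, so δ = 27.2°.
The horizontal component of n points toward azimuth atan2(n_x, n_y) = 250°, the dip direction.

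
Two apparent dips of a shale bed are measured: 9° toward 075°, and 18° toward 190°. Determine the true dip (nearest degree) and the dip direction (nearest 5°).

Represent each trace as a vector plunging at its apparent dip toward its trend (east-north-up frame): v₁ = (0.954, 0.256, -0.156), v₂ = (-0.165, -0.937, -0.309).
n = v₁ × v₂ = (0.226, -0.321, 0.851) (taken with n_z > 0).
tan δ = √(n_x²+n_y²)/n_z = 0.392/0.851, so δ = 24.7°.
The horizontal component of n points toward azimuth atan2(n_x, n_y) = 145°, the dip direction.

true dip 25°, dip direction 145°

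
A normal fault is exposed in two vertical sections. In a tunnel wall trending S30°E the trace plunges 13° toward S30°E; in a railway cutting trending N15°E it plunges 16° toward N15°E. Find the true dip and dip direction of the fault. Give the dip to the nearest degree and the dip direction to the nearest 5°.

true dip 34°, dip direction 080°

The two traces are lines in the plane: v₁ = (sin 150°·cos 13°, cos 150°·cos 13°, −sin 13°), v₂ = (sin 15°·cos 16°, cos 15°·cos 16°, −sin 16°).
n = v₁ × v₂ = (0.441, 0.078, 0.662) (taken with n_z > 0).
Dip δ = arctan(|n_h|/n_z) = arctan(0.448/0.662) = 34.1°.
The horizontal component of n points toward azimuth atan2(n_x, n_y) = 80°, the dip direction.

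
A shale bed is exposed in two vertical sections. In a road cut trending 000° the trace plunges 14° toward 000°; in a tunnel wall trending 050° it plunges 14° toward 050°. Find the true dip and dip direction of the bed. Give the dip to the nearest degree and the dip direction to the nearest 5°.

The two traces are lines in the plane: v₁ = (sin 0°·cos 14°, cos 0°·cos 14°, −sin 14°), v₂ = (sin 50°·cos 14°, cos 50°·cos 14°, −sin 14°).
The plane normal is n = v₁ × v₂ ∝ (0.084, 0.180, 0.721).
Dip δ = arctan(|n_h|/n_z) = arctan(0.198/0.721) = 15.4°.
Dip direction = azimuth of (n_x, n_y) = atan2(0.084, 0.180) = 25°.

true dip 15°, dip direction 025°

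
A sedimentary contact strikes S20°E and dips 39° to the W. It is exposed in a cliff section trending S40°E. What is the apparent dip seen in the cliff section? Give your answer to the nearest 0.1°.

15.5°

The strike is S20°E and the section trends S40°E; the acute angle between them is β = 20°.
tan α = tan 39° × sin 20° = 0.8098 × 0.3420 = 0.2770
apparent dip = arctan 0.2770 = 15.48°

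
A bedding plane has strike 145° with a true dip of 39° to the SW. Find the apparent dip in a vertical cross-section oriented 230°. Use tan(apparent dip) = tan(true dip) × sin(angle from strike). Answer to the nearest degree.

The strike is 145° and the section trends 230°; the acute angle between them is β = 85°.
tan α = tan 39° × sin 85° = 0.8098 × 0.9962 = 0.8067
apparent dip = arctan 0.8067 = 38.89°

39°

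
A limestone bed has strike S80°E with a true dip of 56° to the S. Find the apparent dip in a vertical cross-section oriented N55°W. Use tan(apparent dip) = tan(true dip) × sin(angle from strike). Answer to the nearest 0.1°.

32.1°

The section lies 25° from the strike.
tan α = tan 56° × sin 25° = 1.4826 × 0.4226 = 0.6266
α = arctan(0.6266) = 32.07°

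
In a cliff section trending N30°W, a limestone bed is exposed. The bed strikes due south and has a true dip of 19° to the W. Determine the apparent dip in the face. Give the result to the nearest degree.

10°

The strike is due south and the section trends N30°W; the acute angle between them is β = 30°.
tan α = tan 19° × sin 30° = 0.3443 × 0.5000 = 0.1722
α = arctan(0.1722) = 9.77°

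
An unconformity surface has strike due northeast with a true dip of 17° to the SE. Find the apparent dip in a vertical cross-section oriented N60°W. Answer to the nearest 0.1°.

16.5°

The strike is due northeast and the section trends N60°W; the acute angle between them is β = 75°.
tan α = tan 17° × sin 75° = 0.3057 × 0.9659 = 0.2953
apparent dip = arctan 0.2953 = 16.45°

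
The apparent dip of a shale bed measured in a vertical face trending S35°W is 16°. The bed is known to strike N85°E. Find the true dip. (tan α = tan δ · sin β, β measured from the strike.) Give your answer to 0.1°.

The section is 50° from the strike.
tan δ = tan α / sin β = tan 16° / sin 50° = 0.2867 / 0.7660 = 0.3743
δ = arctan(0.3743) = 20.52°

20.5°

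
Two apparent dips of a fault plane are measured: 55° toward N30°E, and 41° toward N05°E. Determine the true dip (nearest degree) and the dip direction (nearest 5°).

Each apparent-dip line lies in the plane. As unit vectors (x east, y north, z up), v₁ plunges 55°→N30°E and v₂ plunges 41°→N05°E.
Cross product v₁ × v₂ gives the pole to the plane: n ∝ (0.290, 0.134, 0.183).
Dip δ = arctan(|n_h|/n_z) = arctan(0.320/0.183) = 60.2°.
The horizontal component of n points toward azimuth atan2(n_x, n_y) = 65°, the dip direction.

true dip 60°, dip direction 065°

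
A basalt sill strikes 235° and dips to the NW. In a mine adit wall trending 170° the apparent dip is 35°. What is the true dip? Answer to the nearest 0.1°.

The section is 65° from the strike.
tan(true dip) = tan 35° / sin 65° = 0.7726
δ = arctan(0.7726) = 37.69°

37.7°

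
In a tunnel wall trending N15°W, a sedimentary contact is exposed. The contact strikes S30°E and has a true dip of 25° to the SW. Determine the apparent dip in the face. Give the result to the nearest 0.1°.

The section lies 15° from the strike.
tan α = tan 25° × sin 15° = 0.4663 × 0.2588 = 0.1207
α = arctan(0.1207) = 6.88°

6.9°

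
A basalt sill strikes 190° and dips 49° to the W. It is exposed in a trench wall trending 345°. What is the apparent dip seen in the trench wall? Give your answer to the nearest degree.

26°

Angle between strike (190°) and section (345°): β = 25°.
tan α = tan 49° × sin 25° = 1.1504 × 0.4226 = 0.4862
α = arctan(0.4862) = 25.93°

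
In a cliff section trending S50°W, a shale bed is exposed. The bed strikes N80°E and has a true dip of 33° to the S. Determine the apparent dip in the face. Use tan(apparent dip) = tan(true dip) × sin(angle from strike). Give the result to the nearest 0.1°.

18.0°

Angle between strike (N80°E) and section (S50°W): β = 30°.
tan(apparent dip) = tan 33° · sin 30° = 0.3247
apparent dip = arctan 0.3247 = 17.99°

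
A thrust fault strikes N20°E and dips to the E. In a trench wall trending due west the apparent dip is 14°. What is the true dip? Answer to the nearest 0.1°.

The section is 70° from the strike.
tan(true dip) = tan 14° / sin 70° = 0.2653
true dip = arctan 0.2653 = 14.86°

14.9°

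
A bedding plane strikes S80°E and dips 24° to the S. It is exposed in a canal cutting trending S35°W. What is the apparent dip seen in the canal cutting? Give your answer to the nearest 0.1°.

22.0°

Angle between strike (S80°E) and section (S35°W): β = 65°.
tan α = tan 24° × sin 65° = 0.4452 × 0.9063 = 0.4035
α = arctan(0.4035) = 21.97°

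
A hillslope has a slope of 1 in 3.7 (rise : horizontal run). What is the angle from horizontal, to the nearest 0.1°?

tan θ = 1/3.7 = 0.2703
θ = arctan(0.2703) = 15.12°

15.1°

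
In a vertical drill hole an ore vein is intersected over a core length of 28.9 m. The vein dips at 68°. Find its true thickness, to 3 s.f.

True thickness t = h · cos(dip) = 28.9 × cos 68°
t = 28.9 × 0.3746 = 10.826 m

10.8 m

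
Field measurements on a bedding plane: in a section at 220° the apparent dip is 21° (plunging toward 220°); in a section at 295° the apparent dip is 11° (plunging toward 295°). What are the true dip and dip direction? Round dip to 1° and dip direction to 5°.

true dip 22°, dip direction 235°

Represent each trace as a vector plunging at its apparent dip toward its trend (east-north-up frame): v₁ = (-0.600, -0.715, -0.358), v₂ = (-0.890, 0.415, -0.191).
Cross product v₁ × v₂ gives the pole to the plane: n ∝ (-0.285, -0.204, 0.885).
True dip = arccos(n_z / |n|) = arccos(0.9297) = 21.6°.
The horizontal component of n points toward azimuth atan2(n_x, n_y) = 234°, the dip direction.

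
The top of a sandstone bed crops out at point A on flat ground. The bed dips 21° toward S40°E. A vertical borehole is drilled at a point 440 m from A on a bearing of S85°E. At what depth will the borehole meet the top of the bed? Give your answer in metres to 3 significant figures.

119 m

The hole lies 45° from the dip direction, so the down-dip offset is 440 × cos 45° = 311.13 m.
Depth = down-dip offset × tan(dip) = 311.13 × tan 21° = 311.13 × 0.3839
Depth = 119.43 m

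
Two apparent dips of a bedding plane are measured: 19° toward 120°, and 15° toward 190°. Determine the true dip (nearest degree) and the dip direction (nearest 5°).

Represent each trace as a vector plunging at its apparent dip toward its trend (east-north-up frame): v₁ = (0.819, -0.473, -0.326), v₂ = (-0.168, -0.951, -0.259).
The plane normal is n = v₁ × v₂ ∝ (0.187, -0.267, 0.858).
tan δ = √(n_x²+n_y²)/n_z = 0.326/0.858, so δ = 20.8°.
The horizontal component of n points toward azimuth atan2(n_x, n_y) = 145°, the dip direction.

true dip 21°, dip direction 145°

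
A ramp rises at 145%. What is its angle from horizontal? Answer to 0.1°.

55.4°

tan θ = 145/100 = 1.4500
θ = arctan(1.4500) = 55.41°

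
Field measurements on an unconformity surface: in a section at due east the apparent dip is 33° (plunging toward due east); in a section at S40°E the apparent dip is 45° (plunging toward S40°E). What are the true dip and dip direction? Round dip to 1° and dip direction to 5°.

true dip 45°, dip direction 140°

Represent each trace as a vector plunging at its apparent dip toward its trend (east-north-up frame): v₁ = (0.839, 0.000, -0.545), v₂ = (0.455, -0.542, -0.707).
The plane normal is n = v₁ × v₂ ∝ (0.295, -0.345, 0.454).
Dip δ = arctan(|n_h|/n_z) = arctan(0.454/0.454) = 45.0°.
Dip direction = azimuth of (n_x, n_y) = atan2(0.295, -0.345) = 140°.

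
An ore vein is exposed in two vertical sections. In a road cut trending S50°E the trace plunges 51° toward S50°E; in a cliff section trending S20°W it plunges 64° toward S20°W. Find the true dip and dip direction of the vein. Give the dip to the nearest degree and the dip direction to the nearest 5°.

The two traces are lines in the plane: v₁ = (sin 130°·cos 51°, cos 130°·cos 51°, −sin 51°), v₂ = (sin 200°·cos 64°, cos 200°·cos 64°, −sin 64°).
The plane normal is n = v₁ × v₂ ∝ (-0.043, -0.550, 0.259).
True dip = arccos(n_z / |n|) = arccos(0.4254) = 64.8°.
Dip direction = atan2(-0.043, -0.550) = 185° (azimuth of n's horizontal projection).

true dip 65°, dip direction 185°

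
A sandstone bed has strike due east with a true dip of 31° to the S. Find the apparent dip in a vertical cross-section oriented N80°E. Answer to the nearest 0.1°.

The section lies 10° from the strike.
tan α = tan 31° × sin 10° = 0.6009 × 0.1736 = 0.1043
apparent dip = arctan 0.1043 = 5.96°

6.0°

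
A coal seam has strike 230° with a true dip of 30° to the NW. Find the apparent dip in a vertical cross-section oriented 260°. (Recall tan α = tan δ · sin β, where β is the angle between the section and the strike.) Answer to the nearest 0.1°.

Angle between strike (230°) and section (260°): β = 30°.
tan α = tan 30° × sin 30° = 0.5774 × 0.5000 = 0.2887
apparent dip = arctan 0.2887 = 16.10°

16.1°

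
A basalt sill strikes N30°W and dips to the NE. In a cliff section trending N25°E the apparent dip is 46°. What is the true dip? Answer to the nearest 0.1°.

51.7°

The section is 55° from the strike.
tan δ = tan α / sin β = tan 46° / sin 55° = 1.0355 / 0.8192 = 1.2641
true dip = arctan 1.2641 = 51.65°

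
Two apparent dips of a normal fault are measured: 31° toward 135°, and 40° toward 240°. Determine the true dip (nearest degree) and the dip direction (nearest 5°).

Each apparent-dip line lies in the plane. As unit vectors (x east, y north, z up), v₁ plunges 31°→135° and v₂ plunges 40°→240°.
Cross product v₁ × v₂ gives the pole to the plane: n ∝ (-0.192, -0.731, 0.634).
tan δ = √(n_x²+n_y²)/n_z = 0.756/0.634, so δ = 50.0°.
Dip direction = azimuth of (n_x, n_y) = atan2(-0.192, -0.731) = 195°.

true dip 50°, dip direction 195°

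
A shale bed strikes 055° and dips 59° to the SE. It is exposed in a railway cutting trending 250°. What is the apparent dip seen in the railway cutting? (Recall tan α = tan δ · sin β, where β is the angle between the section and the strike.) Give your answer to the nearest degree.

Angle between strike (055°) and section (250°): β = 15°.
tan(apparent dip) = tan 59° · sin 15° = 0.4307
α = arctan(0.4307) = 23.30°

23°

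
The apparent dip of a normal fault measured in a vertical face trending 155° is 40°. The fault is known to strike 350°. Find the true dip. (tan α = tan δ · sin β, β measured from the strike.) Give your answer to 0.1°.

β = acute angle between strike 350° and section 155° = 15°.
tan(true dip) = tan 40° / sin 15° = 3.2420
true dip = arctan 3.2420 = 72.86°

72.9°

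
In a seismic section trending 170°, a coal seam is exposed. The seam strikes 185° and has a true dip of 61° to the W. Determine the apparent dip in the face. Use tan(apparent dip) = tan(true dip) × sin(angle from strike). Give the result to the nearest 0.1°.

The strike is 185° and the section trends 170°; the acute angle between them is β = 15°.
tan α = tan 61° × sin 15° = 1.8040 × 0.2588 = 0.4669
α = arctan(0.4669) = 25.03°

25.0°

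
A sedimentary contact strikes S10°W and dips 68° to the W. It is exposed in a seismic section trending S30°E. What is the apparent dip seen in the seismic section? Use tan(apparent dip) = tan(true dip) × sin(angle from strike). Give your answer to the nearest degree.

Angle between strike (S10°W) and section (S30°E): β = 40°.
tan α = tan 68° × sin 40° = 2.4751 × 0.6428 = 1.5910
apparent dip = arctan 1.5910 = 57.85°

58°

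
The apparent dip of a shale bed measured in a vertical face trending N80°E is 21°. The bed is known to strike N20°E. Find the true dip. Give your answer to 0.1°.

23.9°

β = acute angle between strike N20°E and section N80°E = 60°.
tan(true dip) = tan 21° / sin 60° = 0.4432
true dip = arctan 0.4432 = 23.91°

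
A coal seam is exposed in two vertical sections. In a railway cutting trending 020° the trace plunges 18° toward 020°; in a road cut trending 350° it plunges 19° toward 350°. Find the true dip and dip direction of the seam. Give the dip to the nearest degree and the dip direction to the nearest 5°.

true dip 19°, dip direction 000°

The two traces are lines in the plane: v₁ = (sin 20°·cos 18°, cos 20°·cos 18°, −sin 18°), v₂ = (sin 350°·cos 19°, cos 350°·cos 19°, −sin 19°).
n = v₁ × v₂ = (-0.003, 0.157, 0.450) (taken with n_z > 0).
True dip = arccos(n_z / |n|) = arccos(0.9443) = 19.2°.
The horizontal component of n points toward azimuth atan2(n_x, n_y) = 359°, the dip direction.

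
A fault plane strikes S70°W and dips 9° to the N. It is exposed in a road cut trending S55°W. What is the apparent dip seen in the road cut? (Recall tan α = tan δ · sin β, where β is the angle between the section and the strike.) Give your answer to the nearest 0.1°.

2.3°

The section lies 15° from the strike.
tan(apparent dip) = tan 9° · sin 15° = 0.0410
α = arctan(0.0410) = 2.35°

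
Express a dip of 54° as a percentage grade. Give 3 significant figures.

138%

grade % = 100 × tan 54° = 100 × 1.3764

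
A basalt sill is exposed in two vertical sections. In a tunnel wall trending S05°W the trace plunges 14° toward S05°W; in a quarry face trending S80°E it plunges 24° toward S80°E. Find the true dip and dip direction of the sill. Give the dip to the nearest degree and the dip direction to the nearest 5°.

true dip 26°, dip direction 125°

Represent each trace as a vector plunging at its apparent dip toward its trend (east-north-up frame): v₁ = (-0.085, -0.967, -0.242), v₂ = (0.900, -0.159, -0.407).
The plane normal is n = v₁ × v₂ ∝ (0.355, -0.252, 0.883).
True dip = arccos(n_z / |n|) = arccos(0.8970) = 26.2°.
Dip direction = atan2(0.355, -0.252) = 125° (azimuth of n's horizontal projection).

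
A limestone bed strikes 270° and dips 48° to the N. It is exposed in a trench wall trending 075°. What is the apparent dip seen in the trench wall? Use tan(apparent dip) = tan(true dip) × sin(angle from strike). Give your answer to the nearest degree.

The strike is 270° and the section trends 075°; the acute angle between them is β = 15°.
tan α = tan 48° × sin 15° = 1.1106 × 0.2588 = 0.2874
α = arctan(0.2874) = 16.04°

16°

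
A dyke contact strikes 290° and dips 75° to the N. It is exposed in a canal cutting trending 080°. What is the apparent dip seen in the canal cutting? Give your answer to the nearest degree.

The section lies 30° from the strike.
tan α = tan 75° × sin 30° = 3.7321 × 0.5000 = 1.8660
α = arctan(1.8660) = 61.81°

62°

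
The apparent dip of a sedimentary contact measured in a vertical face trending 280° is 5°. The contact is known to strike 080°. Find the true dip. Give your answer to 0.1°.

14.3°

The section is 20° from the strike.
tan(true dip) = tan 5° / sin 20° = 0.2558
δ = arctan(0.2558) = 14.35°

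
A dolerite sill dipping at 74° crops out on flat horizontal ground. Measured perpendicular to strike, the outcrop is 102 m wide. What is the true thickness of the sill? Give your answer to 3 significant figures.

98.0 m

True thickness t = w · sin(dip) = 102 × sin 74°
t = 102 × 0.9613 = 98.049 m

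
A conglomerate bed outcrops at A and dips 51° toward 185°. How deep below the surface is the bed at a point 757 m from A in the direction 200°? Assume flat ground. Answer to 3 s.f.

The hole lies 15° from the dip direction, so the down-dip offset is 757 × cos 15° = 731.21 m.
Depth = down-dip offset × tan(dip) = 731.21 × tan 51° = 731.21 × 1.2349
Depth = 902.96 m

903 m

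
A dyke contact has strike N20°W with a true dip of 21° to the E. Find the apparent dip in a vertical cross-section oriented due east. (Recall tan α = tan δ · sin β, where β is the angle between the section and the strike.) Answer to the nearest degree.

The section lies 70° from the strike.
tan α = tan 21° × sin 70° = 0.3839 × 0.9397 = 0.3607
apparent dip = arctan 0.3607 = 19.84°

20°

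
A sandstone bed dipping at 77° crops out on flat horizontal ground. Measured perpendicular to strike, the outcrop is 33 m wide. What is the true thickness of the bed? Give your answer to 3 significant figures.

True thickness t = w · sin(dip) = 33 × sin 77°
t = 33 × 0.9744 = 32.154 m

32.2 m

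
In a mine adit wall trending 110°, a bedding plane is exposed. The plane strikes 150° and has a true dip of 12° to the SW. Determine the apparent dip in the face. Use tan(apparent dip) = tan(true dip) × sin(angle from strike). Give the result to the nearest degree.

8°

The strike is 150° and the section trends 110°; the acute angle between them is β = 40°.
tan(apparent dip) = tan 12° · sin 40° = 0.1366
apparent dip = arctan 0.1366 = 7.78°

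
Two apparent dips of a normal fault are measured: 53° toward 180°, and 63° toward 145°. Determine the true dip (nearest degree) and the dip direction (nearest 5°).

true dip 64°, dip direction 130°

Represent each trace as a vector plunging at its apparent dip toward its trend (east-north-up frame): v₁ = (0.000, -0.602, -0.799), v₂ = (0.260, -0.372, -0.891).
Cross product v₁ × v₂ gives the pole to the plane: n ∝ (0.239, -0.208, 0.157).
tan δ = √(n_x²+n_y²)/n_z = 0.317/0.157, so δ = 63.7°.
Dip direction = atan2(0.239, -0.208) = 131° (azimuth of n's horizontal projection).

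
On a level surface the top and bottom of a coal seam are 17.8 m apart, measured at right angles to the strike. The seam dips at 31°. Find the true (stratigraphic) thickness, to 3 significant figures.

True thickness t = w · sin(dip) = 17.8 × sin 31°
t = 17.8 × 0.5150 = 9.168 m

9.17 m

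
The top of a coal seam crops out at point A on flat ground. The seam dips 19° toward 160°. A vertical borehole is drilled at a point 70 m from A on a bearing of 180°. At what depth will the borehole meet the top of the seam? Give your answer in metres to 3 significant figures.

22.6 m

The hole lies 20° from the dip direction, so the down-dip offset is 70 × cos 20° = 65.78 m.
Depth = down-dip offset × tan(dip) = 65.78 × tan 19° = 65.78 × 0.3443
Depth = 22.65 m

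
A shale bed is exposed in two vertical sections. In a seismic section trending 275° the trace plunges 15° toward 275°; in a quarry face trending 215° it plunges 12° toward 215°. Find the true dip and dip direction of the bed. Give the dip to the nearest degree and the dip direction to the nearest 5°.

true dip 16°, dip direction 255°

The two traces are lines in the plane: v₁ = (sin 275°·cos 15°, cos 275°·cos 15°, −sin 15°), v₂ = (sin 215°·cos 12°, cos 215°·cos 12°, −sin 12°).
The plane normal is n = v₁ × v₂ ∝ (-0.225, -0.055, 0.818).
Dip δ = arctan(|n_h|/n_z) = arctan(0.231/0.818) = 15.8°.
The horizontal component of n points toward azimuth atan2(n_x, n_y) = 256°, the dip direction.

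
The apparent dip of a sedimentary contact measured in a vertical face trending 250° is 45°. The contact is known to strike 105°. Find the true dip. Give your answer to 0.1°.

The section is 35° from the strike.
tan δ = tan α / sin β = tan 45° / sin 35° = 1.0000 / 0.5736 = 1.7434
δ = arctan(1.7434) = 60.16°

60.2°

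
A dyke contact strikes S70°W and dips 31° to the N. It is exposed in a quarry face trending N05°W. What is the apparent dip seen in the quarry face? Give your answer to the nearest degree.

30°

Angle between strike (S70°W) and section (N05°W): β = 75°.
tan α = tan 31° × sin 75° = 0.6009 × 0.9659 = 0.5804
apparent dip = arctan 0.5804 = 30.13°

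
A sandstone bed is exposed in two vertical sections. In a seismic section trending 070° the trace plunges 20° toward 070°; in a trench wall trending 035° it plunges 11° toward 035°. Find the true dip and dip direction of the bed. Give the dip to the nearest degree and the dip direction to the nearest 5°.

true dip 22°, dip direction 095°

Represent each trace as a vector plunging at its apparent dip toward its trend (east-north-up frame): v₁ = (0.883, 0.321, -0.342), v₂ = (0.563, 0.804, -0.191).
The plane normal is n = v₁ × v₂ ∝ (0.214, -0.024, 0.529).
tan δ = √(n_x²+n_y²)/n_z = 0.215/0.529, so δ = 22.1°.
Dip direction = atan2(0.214, -0.024) = 96° (azimuth of n's horizontal projection).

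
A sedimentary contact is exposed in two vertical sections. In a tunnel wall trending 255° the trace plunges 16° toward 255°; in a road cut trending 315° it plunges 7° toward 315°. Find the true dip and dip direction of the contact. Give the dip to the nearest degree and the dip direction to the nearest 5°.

The two traces are lines in the plane: v₁ = (sin 255°·cos 16°, cos 255°·cos 16°, −sin 16°), v₂ = (sin 315°·cos 7°, cos 315°·cos 7°, −sin 7°).
Cross product v₁ × v₂ gives the pole to the plane: n ∝ (-0.224, -0.080, 0.826).
True dip = arccos(n_z / |n|) = arccos(0.9610) = 16.1°.
Dip direction = atan2(-0.224, -0.080) = 250° (azimuth of n's horizontal projection).

true dip 16°, dip direction 250°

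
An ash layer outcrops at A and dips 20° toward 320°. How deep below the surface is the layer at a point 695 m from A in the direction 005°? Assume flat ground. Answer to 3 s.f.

The hole lies 45° from the dip direction, so the down-dip offset is 695 × cos 45° = 491.44 m.
Depth = down-dip offset × tan(dip) = 491.44 × tan 20° = 491.44 × 0.3640
Depth = 178.87 m

179 m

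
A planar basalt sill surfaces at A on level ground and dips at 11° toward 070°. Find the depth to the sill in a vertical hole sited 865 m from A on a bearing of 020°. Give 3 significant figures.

The hole lies 50° from the dip direction, so the down-dip offset is 865 × cos 50° = 556.01 m.
Depth = down-dip offset × tan(dip) = 556.01 × tan 11° = 556.01 × 0.1944
Depth = 108.08 m

108 m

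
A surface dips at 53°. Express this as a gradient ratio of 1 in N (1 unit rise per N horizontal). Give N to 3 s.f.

1 in 0.754

1 : N means tan θ = 1/N, so N = 1/tan 53° = 1/1.3270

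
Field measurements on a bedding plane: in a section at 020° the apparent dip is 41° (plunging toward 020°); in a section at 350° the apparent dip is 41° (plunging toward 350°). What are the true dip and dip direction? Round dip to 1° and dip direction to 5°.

Represent each trace as a vector plunging at its apparent dip toward its trend (east-north-up frame): v₁ = (0.258, 0.709, -0.656), v₂ = (-0.131, 0.743, -0.656).
Cross product v₁ × v₂ gives the pole to the plane: n ∝ (0.022, 0.255, 0.285).
tan δ = √(n_x²+n_y²)/n_z = 0.256/0.285, so δ = 42.0°.
Dip direction = atan2(0.022, 0.255) = 5° (azimuth of n's horizontal projection).

true dip 42°, dip direction 005°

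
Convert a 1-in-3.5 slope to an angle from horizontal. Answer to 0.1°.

15.9°

tan θ = 1/3.5 = 0.2857
θ = arctan(0.2857) = 15.95°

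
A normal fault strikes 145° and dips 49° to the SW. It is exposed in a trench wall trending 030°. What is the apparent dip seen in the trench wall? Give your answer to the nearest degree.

46°

The strike is 145° and the section trends 030°; the acute angle between them is β = 65°.
tan α = tan 49° × sin 65° = 1.1504 × 0.9063 = 1.0426
apparent dip = arctan 1.0426 = 46.19°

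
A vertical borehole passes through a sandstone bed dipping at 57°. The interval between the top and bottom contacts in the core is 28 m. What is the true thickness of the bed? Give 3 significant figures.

True thickness t = h · cos(dip) = 28 × cos 57°
t = 28 × 0.5446 = 15.250 m

15.2 m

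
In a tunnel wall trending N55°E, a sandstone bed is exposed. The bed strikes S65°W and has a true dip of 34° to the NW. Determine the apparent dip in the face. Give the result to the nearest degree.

The strike is S65°W and the section trends N55°E; the acute angle between them is β = 10°.
tan α = tan 34° × sin 10° = 0.6745 × 0.1736 = 0.1171
α = arctan(0.1171) = 6.68°

7°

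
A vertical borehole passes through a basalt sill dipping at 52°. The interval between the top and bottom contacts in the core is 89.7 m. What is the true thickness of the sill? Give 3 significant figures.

True thickness t = h · cos(dip) = 89.7 × cos 52°
t = 89.7 × 0.6157 = 55.225 m

55.2 m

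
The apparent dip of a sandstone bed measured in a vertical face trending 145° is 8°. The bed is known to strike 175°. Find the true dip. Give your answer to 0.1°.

β = acute angle between strike 175° and section 145° = 30°.
tan δ = tan α / sin β = tan 8° / sin 30° = 0.1405 / 0.5000 = 0.2811
δ = arctan(0.2811) = 15.70°

15.7°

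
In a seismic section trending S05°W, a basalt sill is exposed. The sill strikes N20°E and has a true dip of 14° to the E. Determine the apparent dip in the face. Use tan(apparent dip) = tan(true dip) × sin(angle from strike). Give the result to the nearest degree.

4°

The section lies 15° from the strike.
tan α = tan 14° × sin 15° = 0.2493 × 0.2588 = 0.0645
apparent dip = arctan 0.0645 = 3.69°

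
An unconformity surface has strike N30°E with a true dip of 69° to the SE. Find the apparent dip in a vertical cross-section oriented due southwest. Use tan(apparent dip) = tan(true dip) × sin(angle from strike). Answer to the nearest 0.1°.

Angle between strike (N30°E) and section (due southwest): β = 15°.
tan(apparent dip) = tan 69° · sin 15° = 0.6742
apparent dip = arctan 0.6742 = 33.99°

34.0°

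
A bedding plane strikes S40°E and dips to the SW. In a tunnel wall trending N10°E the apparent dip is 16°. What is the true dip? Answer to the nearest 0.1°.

The section is 50° from the strike.
tan(true dip) = tan 16° / sin 50° = 0.3743
δ = arctan(0.3743) = 20.52°

20.5°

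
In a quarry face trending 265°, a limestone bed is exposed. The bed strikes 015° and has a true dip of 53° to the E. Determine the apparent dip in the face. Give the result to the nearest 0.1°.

51.3°

The section lies 70° from the strike.
tan α = tan 53° × sin 70° = 1.3270 × 0.9397 = 1.2470
apparent dip = arctan 1.2470 = 51.27°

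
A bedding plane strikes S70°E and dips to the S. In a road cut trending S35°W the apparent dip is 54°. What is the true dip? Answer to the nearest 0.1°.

The section is 75° from the strike.
tan(true dip) = tan 54° / sin 75° = 1.4249
δ = arctan(1.4249) = 54.94°

54.9°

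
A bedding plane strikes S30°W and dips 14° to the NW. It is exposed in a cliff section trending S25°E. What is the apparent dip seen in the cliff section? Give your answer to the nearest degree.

The section lies 55° from the strike.
tan(apparent dip) = tan 14° · sin 55° = 0.2042
apparent dip = arctan 0.2042 = 11.54°

12°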